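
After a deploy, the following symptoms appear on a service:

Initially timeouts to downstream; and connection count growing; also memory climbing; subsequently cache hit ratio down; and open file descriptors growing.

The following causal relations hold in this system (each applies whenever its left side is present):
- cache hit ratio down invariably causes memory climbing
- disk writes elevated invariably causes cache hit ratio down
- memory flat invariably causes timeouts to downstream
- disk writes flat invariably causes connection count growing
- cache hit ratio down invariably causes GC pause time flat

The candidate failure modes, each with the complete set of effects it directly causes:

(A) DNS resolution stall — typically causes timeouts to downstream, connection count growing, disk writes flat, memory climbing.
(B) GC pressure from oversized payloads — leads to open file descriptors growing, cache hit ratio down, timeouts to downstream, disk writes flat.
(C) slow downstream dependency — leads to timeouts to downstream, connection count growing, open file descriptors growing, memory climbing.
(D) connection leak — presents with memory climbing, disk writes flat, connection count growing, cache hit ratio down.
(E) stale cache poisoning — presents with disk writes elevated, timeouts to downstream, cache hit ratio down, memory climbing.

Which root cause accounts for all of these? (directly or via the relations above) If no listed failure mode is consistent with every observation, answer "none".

B

Testing each hypothesis:
(A) DNS resolution stall — does not account for cache hit ratio down, open file descriptors growing
(B) GC pressure from oversized payloads — timeouts to downstream match; connection count growing match (through disk writes flat → connection count growing); memory climbing match (through cache hit ratio down → memory climbing); cache hit ratio down match; open file descriptors growing match
(C) slow downstream dependency — does not account for cache hit ratio down
(D) connection leak — timeouts to downstream miss; connection count growing match; memory climbing match; cache hit ratio down match; open file descriptors growing miss
(E) stale cache poisoning — timeouts to downstream match; connection count growing miss; memory climbing match; cache hit ratio down match; open file descriptors growing miss
(B) is the only candidate with no mismatches.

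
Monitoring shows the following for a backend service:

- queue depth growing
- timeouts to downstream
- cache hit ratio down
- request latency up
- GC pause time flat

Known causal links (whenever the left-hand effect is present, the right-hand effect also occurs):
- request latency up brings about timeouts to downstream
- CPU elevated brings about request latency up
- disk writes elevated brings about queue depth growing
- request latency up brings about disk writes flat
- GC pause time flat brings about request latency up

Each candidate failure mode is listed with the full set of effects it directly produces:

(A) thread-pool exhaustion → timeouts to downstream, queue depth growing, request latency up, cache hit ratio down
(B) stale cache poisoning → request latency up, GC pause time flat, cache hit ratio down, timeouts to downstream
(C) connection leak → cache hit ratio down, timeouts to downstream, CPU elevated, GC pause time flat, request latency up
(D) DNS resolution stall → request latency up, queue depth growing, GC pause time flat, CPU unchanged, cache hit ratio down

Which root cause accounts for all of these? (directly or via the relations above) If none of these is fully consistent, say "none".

D

Checking each candidate against the observations:
(A) thread-pool exhaustion — queue depth growing +; timeouts to downstream +; cache hit ratio down +; request latency up +; GC pause time flat -
(B) stale cache poisoning — does not account for queue depth growing
(C) connection leak — does not account for queue depth growing
(D) DNS resolution stall — accounts for every observation (timeouts to downstream by request latency up → timeouts to downstream)
(D) alone accounts for all the evidence.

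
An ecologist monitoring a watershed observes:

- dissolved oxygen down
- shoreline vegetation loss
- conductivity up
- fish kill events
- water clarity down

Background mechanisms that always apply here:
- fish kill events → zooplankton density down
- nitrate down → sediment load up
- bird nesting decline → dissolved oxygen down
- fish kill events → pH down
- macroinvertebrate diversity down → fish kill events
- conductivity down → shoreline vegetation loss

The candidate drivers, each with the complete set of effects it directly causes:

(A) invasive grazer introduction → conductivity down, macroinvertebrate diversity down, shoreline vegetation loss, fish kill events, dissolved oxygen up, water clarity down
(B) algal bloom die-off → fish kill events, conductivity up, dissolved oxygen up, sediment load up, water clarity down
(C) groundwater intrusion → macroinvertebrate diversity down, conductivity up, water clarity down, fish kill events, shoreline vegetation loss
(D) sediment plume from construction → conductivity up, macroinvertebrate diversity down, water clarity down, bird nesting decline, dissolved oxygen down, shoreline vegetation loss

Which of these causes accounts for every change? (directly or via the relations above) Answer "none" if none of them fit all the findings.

D

For each candidate, compare predicted effects to what was observed:
(A) invasive grazer introduction — fails on dissolved oxygen down, conductivity up (predicts dissolved oxygen up, not dissolved oxygen down; predicts conductivity down, not conductivity up)
(B) algal bloom die-off — dissolved oxygen down ✗; shoreline vegetation loss ✗; conductivity up ✓; fish kill events ✓; water clarity down ✓
(C) groundwater intrusion — does not account for dissolved oxygen down
(D) sediment plume from construction — accounts for every observation (fish kill events through macroinvertebrate diversity down → fish kill events)
(D) alone accounts for all the evidence.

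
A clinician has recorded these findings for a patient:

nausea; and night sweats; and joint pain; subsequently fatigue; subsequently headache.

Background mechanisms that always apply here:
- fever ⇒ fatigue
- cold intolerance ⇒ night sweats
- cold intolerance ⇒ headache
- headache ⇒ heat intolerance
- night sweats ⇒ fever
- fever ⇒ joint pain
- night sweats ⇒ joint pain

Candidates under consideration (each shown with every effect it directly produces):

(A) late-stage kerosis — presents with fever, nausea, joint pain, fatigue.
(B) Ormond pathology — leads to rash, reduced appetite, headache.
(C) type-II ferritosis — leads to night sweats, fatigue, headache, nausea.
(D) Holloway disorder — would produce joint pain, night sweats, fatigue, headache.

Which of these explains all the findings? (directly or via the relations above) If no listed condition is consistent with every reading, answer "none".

C

For each candidate, compare predicted effects to what was observed:
(A) late-stage kerosis — nausea yes; night sweats NO; joint pain yes; fatigue yes; headache NO
(B) Ormond pathology — does not account for nausea, night sweats, joint pain, fatigue
(C) type-II ferritosis — nausea yes; night sweats yes; joint pain yes (via night sweats → joint pain); fatigue yes; headache yes
(D) Holloway disorder — does not account for nausea
(C) alone accounts for all the evidence.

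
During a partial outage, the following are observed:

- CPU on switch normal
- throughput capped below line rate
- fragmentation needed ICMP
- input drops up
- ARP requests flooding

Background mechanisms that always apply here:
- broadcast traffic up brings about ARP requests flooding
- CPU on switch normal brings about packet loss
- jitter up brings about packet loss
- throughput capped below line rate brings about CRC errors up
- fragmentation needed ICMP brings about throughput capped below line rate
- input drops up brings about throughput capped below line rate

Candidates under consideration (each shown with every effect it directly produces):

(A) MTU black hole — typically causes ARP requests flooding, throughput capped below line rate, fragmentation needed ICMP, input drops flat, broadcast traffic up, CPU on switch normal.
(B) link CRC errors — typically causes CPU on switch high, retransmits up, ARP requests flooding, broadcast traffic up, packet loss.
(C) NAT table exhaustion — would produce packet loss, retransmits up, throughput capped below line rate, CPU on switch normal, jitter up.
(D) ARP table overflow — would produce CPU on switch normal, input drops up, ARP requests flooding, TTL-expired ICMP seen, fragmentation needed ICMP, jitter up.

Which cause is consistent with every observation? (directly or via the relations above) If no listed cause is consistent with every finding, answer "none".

D

Testing each hypothesis:
(A) MTU black hole — fails on input drops up (predicts input drops flat, not input drops up)
(B) link CRC errors — fails on CPU on switch normal, throughput capped below line rate, fragmentation needed ICMP, input drops up (predicts CPU on switch high, not CPU on switch normal)
(C) NAT table exhaustion — does not account for fragmentation needed ICMP, input drops up, ARP requests flooding
(D) ARP table overflow — CPU on switch normal +; throughput capped below line rate + (through input drops up → throughput capped below line rate); fragmentation needed ICMP +; input drops up +; ARP requests flooding +
Only (D) is consistent with every observation.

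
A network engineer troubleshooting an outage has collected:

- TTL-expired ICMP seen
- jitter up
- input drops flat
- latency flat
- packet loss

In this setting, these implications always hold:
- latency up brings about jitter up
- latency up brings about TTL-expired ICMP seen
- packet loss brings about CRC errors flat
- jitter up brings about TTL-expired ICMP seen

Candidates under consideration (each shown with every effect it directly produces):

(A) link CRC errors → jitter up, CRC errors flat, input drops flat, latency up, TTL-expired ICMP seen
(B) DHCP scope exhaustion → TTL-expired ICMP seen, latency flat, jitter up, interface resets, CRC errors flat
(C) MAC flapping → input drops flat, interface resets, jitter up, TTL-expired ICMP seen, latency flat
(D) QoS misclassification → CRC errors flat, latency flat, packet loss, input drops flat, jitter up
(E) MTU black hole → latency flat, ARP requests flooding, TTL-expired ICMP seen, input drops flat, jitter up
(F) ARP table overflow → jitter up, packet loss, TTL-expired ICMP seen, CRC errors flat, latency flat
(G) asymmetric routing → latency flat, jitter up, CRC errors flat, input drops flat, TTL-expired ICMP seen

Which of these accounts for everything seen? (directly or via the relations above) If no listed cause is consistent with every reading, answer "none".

For each candidate, compare predicted effects to what was observed:
(A) link CRC errors — fails on latency flat, packet loss (predicts latency up, not latency flat)
(B) DHCP scope exhaustion — TTL-expired ICMP seen ✓; jitter up ✓; input drops flat ✗; latency flat ✓; packet loss ✗
(C) MAC flapping — TTL-expired ICMP seen ✓; jitter up ✓; input drops flat ✓; latency flat ✓; packet loss ✗
(D) QoS misclassification — TTL-expired ICMP seen ✓ (by jitter up → TTL-expired ICMP seen); jitter up ✓; input drops flat ✓; latency flat ✓; packet loss ✓
(E) MTU black hole — TTL-expired ICMP seen ✓; jitter up ✓; input drops flat ✓; latency flat ✓; packet loss ✗
(F) ARP table overflow — does not account for input drops flat
(G) asymmetric routing — TTL-expired ICMP seen ✓; jitter up ✓; input drops flat ✓; latency flat ✓; packet loss ✗
Only (D) is consistent with every observation.

D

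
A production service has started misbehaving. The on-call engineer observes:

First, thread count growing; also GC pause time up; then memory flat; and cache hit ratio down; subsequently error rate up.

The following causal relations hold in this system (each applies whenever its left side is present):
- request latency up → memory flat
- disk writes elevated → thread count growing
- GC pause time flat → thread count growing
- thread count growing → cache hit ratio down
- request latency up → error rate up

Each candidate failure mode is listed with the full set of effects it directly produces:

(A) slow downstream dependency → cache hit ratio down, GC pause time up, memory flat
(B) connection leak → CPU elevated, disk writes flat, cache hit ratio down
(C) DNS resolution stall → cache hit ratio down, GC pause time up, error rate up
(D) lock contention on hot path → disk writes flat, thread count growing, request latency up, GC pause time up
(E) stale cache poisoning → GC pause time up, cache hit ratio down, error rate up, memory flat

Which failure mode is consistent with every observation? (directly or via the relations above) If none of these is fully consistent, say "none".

Testing each hypothesis:
(A) slow downstream dependency — thread count growing -; GC pause time up +; memory flat +; cache hit ratio down +; error rate up -
(B) connection leak — thread count growing -; GC pause time up -; memory flat -; cache hit ratio down +; error rate up -
(C) DNS resolution stall — does not account for thread count growing, memory flat
(D) lock contention on hot path — accounts for every observation (memory flat through request latency up → memory flat)
(E) stale cache poisoning — does not account for thread count growing
(D) is the only candidate with no mismatches.

D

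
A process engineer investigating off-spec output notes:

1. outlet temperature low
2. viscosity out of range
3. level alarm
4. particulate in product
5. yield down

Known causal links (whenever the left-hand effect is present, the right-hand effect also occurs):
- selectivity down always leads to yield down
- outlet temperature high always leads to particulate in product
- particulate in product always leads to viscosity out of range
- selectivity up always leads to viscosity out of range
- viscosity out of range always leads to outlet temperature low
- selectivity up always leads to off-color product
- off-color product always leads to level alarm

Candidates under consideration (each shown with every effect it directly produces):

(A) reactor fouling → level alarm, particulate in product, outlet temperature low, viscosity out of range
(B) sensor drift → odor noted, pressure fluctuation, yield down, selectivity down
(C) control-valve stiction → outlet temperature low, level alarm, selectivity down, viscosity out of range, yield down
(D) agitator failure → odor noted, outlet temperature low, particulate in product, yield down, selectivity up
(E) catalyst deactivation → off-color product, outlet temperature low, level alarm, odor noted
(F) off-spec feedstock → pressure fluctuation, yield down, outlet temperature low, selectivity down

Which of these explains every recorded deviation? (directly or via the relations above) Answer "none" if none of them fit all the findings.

D

Checking each candidate against the observations:
(A) reactor fouling — outlet temperature low match; viscosity out of range match; level alarm match; particulate in product match; yield down miss
(B) sensor drift — outlet temperature low miss; viscosity out of range miss; level alarm miss; particulate in product miss; yield down match
(C) control-valve stiction — outlet temperature low match; viscosity out of range match; level alarm match; particulate in product miss; yield down match
(D) agitator failure — accounts for every observation (viscosity out of range via particulate in product → viscosity out of range)
(E) catalyst deactivation — outlet temperature low match; viscosity out of range miss; level alarm match; particulate in product miss; yield down miss
(F) off-spec feedstock — does not account for viscosity out of range, level alarm, particulate in product
(D) alone accounts for all the evidence.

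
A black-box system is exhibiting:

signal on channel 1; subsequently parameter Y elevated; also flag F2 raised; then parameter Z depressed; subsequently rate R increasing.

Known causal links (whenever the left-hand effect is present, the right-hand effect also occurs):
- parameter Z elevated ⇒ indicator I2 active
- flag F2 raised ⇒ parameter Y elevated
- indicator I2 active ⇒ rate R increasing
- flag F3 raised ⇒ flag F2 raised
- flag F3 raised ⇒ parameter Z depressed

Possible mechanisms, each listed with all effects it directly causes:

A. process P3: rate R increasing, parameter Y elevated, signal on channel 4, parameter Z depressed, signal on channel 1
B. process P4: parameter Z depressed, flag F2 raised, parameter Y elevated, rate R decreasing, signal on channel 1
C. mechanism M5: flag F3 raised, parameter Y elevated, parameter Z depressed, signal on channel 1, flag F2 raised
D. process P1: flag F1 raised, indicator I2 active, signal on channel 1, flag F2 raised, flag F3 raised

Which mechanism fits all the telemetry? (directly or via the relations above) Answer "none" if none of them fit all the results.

D

Checking each candidate against the observations:
(A) process P3 — does not account for flag F2 raised
(B) process P4 — fails on rate R increasing (predicts rate R decreasing, not rate R increasing)
(C) mechanism M5 — signal on channel 1 match; parameter Y elevated match; flag F2 raised match; parameter Z depressed match; rate R increasing miss
(D) process P1 — signal on channel 1 match; parameter Y elevated match (through flag F2 raised → parameter Y elevated); flag F2 raised match; parameter Z depressed match (through flag F3 raised → parameter Z depressed); rate R increasing match (through indicator I2 active → rate R increasing)
(D) is the only candidate with no mismatches.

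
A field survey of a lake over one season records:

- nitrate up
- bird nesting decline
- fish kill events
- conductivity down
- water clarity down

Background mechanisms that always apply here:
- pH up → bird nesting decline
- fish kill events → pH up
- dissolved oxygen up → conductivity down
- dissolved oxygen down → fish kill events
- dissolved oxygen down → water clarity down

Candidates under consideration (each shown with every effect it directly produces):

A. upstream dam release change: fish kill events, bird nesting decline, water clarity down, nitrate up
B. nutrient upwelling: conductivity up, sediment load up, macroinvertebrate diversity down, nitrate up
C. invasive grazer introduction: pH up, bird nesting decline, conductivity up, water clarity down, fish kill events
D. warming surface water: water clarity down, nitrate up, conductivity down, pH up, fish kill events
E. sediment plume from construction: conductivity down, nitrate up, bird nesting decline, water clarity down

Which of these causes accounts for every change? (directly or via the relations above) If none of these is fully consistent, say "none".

Testing each hypothesis:
(A) upstream dam release change — nitrate up match; bird nesting decline match; fish kill events match; conductivity down miss; water clarity down match
(B) nutrient upwelling — fails on bird nesting decline, fish kill events, conductivity down, water clarity down (predicts conductivity up, not conductivity down)
(C) invasive grazer introduction — nitrate up miss; bird nesting decline match; fish kill events match; conductivity down miss; water clarity down match
(D) warming surface water — nitrate up match; bird nesting decline match (through pH up → bird nesting decline); fish kill events match; conductivity down match; water clarity down match
(E) sediment plume from construction — does not account for fish kill events
(D) alone accounts for all the evidence.

D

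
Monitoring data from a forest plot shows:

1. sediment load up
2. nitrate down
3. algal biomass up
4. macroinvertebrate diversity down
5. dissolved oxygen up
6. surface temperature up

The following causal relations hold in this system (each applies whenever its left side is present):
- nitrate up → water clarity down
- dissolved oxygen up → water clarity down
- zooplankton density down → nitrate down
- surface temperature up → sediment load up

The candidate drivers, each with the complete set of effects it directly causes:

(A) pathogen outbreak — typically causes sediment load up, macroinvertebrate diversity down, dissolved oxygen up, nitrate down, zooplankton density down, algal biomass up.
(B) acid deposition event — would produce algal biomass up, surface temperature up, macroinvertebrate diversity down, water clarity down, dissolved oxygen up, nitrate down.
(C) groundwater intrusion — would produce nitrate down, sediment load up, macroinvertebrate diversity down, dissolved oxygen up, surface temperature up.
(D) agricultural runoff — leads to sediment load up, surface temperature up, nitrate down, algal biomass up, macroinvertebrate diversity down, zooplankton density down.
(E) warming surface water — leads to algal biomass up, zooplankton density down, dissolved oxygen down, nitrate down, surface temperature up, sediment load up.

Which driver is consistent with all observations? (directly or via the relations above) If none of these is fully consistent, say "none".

B

Per-candidate check:
(A) pathogen outbreak — sediment load up +; nitrate down +; algal biomass up +; macroinvertebrate diversity down +; dissolved oxygen up +; surface temperature up -
(B) acid deposition event — accounts for every observation (sediment load up by surface temperature up → sediment load up)
(C) groundwater intrusion — does not account for algal biomass up
(D) agricultural runoff — does not account for dissolved oxygen up
(E) warming surface water — fails on macroinvertebrate diversity down, dissolved oxygen up (predicts dissolved oxygen down, not dissolved oxygen up)
(B) alone accounts for all the evidence.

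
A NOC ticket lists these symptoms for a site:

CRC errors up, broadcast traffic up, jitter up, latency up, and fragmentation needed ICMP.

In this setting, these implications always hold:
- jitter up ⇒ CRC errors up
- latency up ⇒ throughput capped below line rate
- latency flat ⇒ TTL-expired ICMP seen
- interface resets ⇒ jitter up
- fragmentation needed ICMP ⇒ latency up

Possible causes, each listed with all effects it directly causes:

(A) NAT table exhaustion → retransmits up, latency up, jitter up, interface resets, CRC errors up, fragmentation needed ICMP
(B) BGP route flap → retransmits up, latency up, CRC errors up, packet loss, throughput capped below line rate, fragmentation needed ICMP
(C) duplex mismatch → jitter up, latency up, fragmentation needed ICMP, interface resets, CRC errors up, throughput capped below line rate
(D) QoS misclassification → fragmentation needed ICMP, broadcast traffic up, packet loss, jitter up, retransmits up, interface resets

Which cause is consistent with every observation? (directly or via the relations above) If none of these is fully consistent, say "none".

D

Checking each candidate against the observations:
(A) NAT table exhaustion — does not account for broadcast traffic up
(B) BGP route flap — CRC errors up +; broadcast traffic up -; jitter up -; latency up +; fragmentation needed ICMP +
(C) duplex mismatch — CRC errors up +; broadcast traffic up -; jitter up +; latency up +; fragmentation needed ICMP +
(D) QoS misclassification — CRC errors up + (through jitter up → CRC errors up); broadcast traffic up +; jitter up +; latency up + (through fragmentation needed ICMP → latency up); fragmentation needed ICMP +
Only (D) is consistent with every observation.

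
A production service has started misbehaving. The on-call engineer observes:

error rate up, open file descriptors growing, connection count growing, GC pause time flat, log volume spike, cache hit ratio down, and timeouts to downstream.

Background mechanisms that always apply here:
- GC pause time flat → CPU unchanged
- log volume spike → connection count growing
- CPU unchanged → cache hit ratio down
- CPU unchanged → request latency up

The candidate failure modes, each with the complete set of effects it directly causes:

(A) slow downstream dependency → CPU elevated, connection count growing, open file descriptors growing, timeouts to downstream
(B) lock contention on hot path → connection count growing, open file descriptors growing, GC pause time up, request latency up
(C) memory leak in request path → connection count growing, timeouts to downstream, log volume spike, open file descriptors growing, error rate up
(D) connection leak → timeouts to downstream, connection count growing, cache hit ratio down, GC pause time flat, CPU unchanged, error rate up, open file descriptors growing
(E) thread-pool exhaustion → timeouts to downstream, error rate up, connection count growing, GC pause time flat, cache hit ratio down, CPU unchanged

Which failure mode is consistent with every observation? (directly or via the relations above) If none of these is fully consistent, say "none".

Checking each candidate against the observations:
(A) slow downstream dependency — error rate up ✗; open file descriptors growing ✓; connection count growing ✓; GC pause time flat ✗; log volume spike ✗; cache hit ratio down ✗; timeouts to downstream ✓
(B) lock contention on hot path — error rate up ✗; open file descriptors growing ✓; connection count growing ✓; GC pause time flat ✗; log volume spike ✗; cache hit ratio down ✗; timeouts to downstream ✗
(C) memory leak in request path — does not account for GC pause time flat, cache hit ratio down
(D) connection leak — error rate up ✓; open file descriptors growing ✓; connection count growing ✓; GC pause time flat ✓; log volume spike ✗; cache hit ratio down ✓; timeouts to downstream ✓
(E) thread-pool exhaustion — error rate up ✓; open file descriptors growing ✗; connection count growing ✓; GC pause time flat ✓; log volume spike ✗; cache hit ratio down ✓; timeouts to downstream ✓
No candidate is consistent with all observations.

none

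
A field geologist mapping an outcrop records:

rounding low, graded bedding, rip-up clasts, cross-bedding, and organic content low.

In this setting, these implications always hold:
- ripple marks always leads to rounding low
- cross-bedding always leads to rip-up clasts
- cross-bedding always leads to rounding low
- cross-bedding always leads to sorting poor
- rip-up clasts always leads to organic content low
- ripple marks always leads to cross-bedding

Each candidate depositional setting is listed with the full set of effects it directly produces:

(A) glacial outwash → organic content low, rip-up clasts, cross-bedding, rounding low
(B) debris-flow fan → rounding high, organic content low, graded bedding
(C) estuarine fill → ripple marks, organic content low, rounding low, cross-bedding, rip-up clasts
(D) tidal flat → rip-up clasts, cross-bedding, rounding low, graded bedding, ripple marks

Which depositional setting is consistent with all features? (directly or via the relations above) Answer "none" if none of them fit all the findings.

For each candidate, compare predicted effects to what was observed:
(A) glacial outwash — does not account for graded bedding
(B) debris-flow fan — rounding low NO; graded bedding yes; rip-up clasts NO; cross-bedding NO; organic content low yes
(C) estuarine fill — does not account for graded bedding
(D) tidal flat — accounts for every observation (organic content low via rip-up clasts → organic content low)
Only (D) is consistent with every observation.

D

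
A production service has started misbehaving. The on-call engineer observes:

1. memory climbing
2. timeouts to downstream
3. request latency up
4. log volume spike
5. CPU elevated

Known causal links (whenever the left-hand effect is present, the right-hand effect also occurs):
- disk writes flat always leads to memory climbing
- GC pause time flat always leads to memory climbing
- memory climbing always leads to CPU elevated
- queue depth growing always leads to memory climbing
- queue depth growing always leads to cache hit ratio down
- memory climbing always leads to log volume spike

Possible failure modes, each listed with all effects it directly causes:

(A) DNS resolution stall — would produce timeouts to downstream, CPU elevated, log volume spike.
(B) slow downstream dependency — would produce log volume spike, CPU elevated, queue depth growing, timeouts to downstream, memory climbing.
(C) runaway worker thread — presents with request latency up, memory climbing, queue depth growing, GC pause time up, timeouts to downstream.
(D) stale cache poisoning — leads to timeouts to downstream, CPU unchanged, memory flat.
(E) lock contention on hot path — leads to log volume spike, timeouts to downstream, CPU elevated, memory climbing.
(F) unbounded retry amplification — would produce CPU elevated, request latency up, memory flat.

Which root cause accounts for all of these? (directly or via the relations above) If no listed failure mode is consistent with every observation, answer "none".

C

For each candidate, compare predicted effects to what was observed:
(A) DNS resolution stall — memory climbing -; timeouts to downstream +; request latency up -; log volume spike +; CPU elevated +
(B) slow downstream dependency — does not account for request latency up
(C) runaway worker thread — memory climbing +; timeouts to downstream +; request latency up +; log volume spike + (through memory climbing → log volume spike); CPU elevated + (through memory climbing → CPU elevated)
(D) stale cache poisoning — memory climbing -; timeouts to downstream +; request latency up -; log volume spike -; CPU elevated -
(E) lock contention on hot path — does not account for request latency up
(F) unbounded retry amplification — memory climbing -; timeouts to downstream -; request latency up +; log volume spike -; CPU elevated +
(C) alone accounts for all the evidence.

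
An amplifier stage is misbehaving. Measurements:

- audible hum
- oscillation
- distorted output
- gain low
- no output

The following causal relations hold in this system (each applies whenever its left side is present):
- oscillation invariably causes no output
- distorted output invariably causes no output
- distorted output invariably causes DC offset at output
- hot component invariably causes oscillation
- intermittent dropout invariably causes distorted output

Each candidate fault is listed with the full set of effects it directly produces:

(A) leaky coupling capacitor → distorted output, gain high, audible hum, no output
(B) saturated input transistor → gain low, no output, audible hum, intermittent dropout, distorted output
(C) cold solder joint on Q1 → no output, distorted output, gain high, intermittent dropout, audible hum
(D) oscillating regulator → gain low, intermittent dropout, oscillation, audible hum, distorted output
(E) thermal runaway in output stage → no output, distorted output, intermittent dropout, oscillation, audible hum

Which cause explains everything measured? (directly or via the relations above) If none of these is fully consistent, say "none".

D

Checking each candidate against the observations:
(A) leaky coupling capacitor — audible hum ✓; oscillation ✗; distorted output ✓; gain low ✗; no output ✓
(B) saturated input transistor — audible hum ✓; oscillation ✗; distorted output ✓; gain low ✓; no output ✓
(C) cold solder joint on Q1 — audible hum ✓; oscillation ✗; distorted output ✓; gain low ✗; no output ✓
(D) oscillating regulator — audible hum ✓; oscillation ✓; distorted output ✓; gain low ✓; no output ✓ (by distorted output → no output)
(E) thermal runaway in output stage — audible hum ✓; oscillation ✓; distorted output ✓; gain low ✗; no output ✓
(D) is the only candidate with no mismatches.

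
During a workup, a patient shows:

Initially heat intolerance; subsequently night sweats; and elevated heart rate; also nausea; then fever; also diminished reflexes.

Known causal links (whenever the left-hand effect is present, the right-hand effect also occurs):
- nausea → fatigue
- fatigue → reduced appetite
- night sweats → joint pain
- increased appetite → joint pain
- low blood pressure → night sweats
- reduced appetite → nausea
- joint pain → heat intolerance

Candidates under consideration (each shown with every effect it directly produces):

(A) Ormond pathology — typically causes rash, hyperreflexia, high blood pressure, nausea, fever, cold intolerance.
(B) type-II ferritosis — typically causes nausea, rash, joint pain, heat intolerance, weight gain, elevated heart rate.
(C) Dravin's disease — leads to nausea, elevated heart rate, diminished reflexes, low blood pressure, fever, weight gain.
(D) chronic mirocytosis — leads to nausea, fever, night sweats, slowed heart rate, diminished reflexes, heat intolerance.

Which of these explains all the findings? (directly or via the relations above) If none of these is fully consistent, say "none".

C

Per-candidate check:
(A) Ormond pathology — heat intolerance ✗; night sweats ✗; elevated heart rate ✗; nausea ✓; fever ✓; diminished reflexes ✗
(B) type-II ferritosis — does not account for night sweats, fever, diminished reflexes
(C) Dravin's disease — heat intolerance ✓ (via low blood pressure → night sweats → joint pain → heat intolerance); night sweats ✓ (via low blood pressure → night sweats); elevated heart rate ✓; nausea ✓; fever ✓; diminished reflexes ✓
(D) chronic mirocytosis — fails on elevated heart rate (predicts slowed heart rate, not elevated heart rate)
(C) is the only candidate with no mismatches.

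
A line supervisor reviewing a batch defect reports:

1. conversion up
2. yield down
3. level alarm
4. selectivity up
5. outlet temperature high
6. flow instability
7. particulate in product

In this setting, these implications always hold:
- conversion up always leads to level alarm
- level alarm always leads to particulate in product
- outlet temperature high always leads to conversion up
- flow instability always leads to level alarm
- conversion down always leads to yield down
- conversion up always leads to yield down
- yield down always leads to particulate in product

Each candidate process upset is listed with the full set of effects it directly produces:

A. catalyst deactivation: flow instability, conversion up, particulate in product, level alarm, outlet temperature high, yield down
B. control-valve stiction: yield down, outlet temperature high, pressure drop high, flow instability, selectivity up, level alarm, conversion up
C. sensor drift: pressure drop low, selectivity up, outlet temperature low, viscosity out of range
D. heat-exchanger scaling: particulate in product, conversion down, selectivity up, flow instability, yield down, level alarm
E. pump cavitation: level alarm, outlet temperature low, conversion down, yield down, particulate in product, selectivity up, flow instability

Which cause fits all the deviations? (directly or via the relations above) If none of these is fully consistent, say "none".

B

Checking each candidate against the observations:
(A) catalyst deactivation — does not account for selectivity up
(B) control-valve stiction — accounts for every observation (particulate in product by yield down → particulate in product)
(C) sensor drift — conversion up -; yield down -; level alarm -; selectivity up +; outlet temperature high -; flow instability -; particulate in product -
(D) heat-exchanger scaling — fails on conversion up, outlet temperature high (predicts conversion down, not conversion up)
(E) pump cavitation — fails on conversion up, outlet temperature high (predicts conversion down, not conversion up; predicts outlet temperature low, not outlet temperature high)
Only (B) is consistent with every observation.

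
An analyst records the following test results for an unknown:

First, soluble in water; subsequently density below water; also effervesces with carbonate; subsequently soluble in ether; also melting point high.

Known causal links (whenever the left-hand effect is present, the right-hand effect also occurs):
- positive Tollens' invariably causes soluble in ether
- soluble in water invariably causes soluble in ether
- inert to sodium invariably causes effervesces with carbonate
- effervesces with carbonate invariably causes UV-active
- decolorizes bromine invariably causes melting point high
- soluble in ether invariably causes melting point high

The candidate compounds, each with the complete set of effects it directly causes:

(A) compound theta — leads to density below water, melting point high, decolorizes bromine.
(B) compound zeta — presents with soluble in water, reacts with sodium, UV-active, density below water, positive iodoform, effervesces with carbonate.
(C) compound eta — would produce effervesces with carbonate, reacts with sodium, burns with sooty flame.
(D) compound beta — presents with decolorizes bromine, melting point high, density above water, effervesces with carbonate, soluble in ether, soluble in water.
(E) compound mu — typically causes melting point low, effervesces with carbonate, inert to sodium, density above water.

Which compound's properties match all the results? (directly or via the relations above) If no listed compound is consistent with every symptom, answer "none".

B

Checking each candidate against the observations:
(A) compound theta — does not account for soluble in water, effervesces with carbonate, soluble in ether
(B) compound zeta — soluble in water +; density below water +; effervesces with carbonate +; soluble in ether + (by soluble in water → soluble in ether); melting point high + (by soluble in water → soluble in ether → melting point high)
(C) compound eta — does not account for soluble in water, density below water, soluble in ether, melting point high
(D) compound beta — fails on density below water (predicts density above water, not density below water)
(E) compound mu — soluble in water -; density below water -; effervesces with carbonate +; soluble in ether -; melting point high -
Only (B) is consistent with every observation.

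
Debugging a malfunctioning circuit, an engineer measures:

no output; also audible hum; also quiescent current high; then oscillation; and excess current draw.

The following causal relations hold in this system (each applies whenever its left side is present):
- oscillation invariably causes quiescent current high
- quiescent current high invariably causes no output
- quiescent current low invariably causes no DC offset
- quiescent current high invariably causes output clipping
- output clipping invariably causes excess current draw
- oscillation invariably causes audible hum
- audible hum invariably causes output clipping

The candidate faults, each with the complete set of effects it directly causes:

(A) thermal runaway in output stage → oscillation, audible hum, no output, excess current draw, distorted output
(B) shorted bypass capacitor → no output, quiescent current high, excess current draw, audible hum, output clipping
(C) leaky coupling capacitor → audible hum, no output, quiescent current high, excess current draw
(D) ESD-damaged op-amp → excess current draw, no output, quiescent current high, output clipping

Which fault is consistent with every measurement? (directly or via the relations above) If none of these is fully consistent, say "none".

A

Checking each candidate against the observations:
(A) thermal runaway in output stage — no output ✓; audible hum ✓; quiescent current high ✓ (through oscillation → quiescent current high); oscillation ✓; excess current draw ✓
(B) shorted bypass capacitor — does not account for oscillation
(C) leaky coupling capacitor — no output ✓; audible hum ✓; quiescent current high ✓; oscillation ✗; excess current draw ✓
(D) ESD-damaged op-amp — no output ✓; audible hum ✗; quiescent current high ✓; oscillation ✗; excess current draw ✓
Only (A) is consistent with every observation.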